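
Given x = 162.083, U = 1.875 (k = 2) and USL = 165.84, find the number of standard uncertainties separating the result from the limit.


u = U / k = 1.875 / 2 = 0.9375
margin = |USL - x| = |165.84 - 162.083| = 3.757
z = margin / u = 3.757 / 0.9375
z = 4.0075

4.0075


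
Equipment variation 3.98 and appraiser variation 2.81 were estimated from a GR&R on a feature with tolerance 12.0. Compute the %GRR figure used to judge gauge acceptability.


GRR = sqrt(EV^2 + AV^2) = sqrt(3.98^2 + 2.81^2) = 4.8720119
%GRR = GRR / tol * 100 = 4.8720119 / 12.0 * 100
%GRR = 40.6001

40.6001


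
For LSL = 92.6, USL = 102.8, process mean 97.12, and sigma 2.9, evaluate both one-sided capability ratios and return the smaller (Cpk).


Cpu = (USL - mean) / (3*sigma) = (102.8 - 97.12) / (3*2.9) = 0.6529
Cpl = (mean - LSL) / (3*sigma) = (97.12 - 92.6) / (3*2.9) = 0.5195
Cpk = min(Cpu, Cpl) = 0.5195

0.5195


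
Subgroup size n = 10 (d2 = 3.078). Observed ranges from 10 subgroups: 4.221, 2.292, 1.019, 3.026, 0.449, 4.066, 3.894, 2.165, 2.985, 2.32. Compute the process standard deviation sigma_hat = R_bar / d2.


R_bar = (4.221 + 2.292 + 1.019 + 3.026 + 0.449 + 4.066 + 3.894 + 2.165 + 2.985 + 2.32) / 10
R_bar = 26.437 / 10 = 2.6437
sigma_hat = R_bar / d2 = 2.6437 / 3.078 = 0.8589

0.8589


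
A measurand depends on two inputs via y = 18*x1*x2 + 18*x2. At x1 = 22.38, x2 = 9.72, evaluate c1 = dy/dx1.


y = 18*x1*x2 + 18*x2
dy/dx1 = 18*x2
Evaluate at x2 = 9.72: c1 = 18 * 9.72
c1 = 174.9600

174.9600


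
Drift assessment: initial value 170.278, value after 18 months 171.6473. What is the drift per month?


rate = (v2 - v1) / months
= (171.6473 - 170.278) / 18
= 1.3693 / 18
= 0.0761

0.0761


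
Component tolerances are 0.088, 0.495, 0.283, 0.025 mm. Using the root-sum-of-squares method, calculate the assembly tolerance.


RSS = sqrt(0.088^2 + 0.495^2 + 0.283^2 + 0.025^2)
= sqrt(0.333483)
= 0.5775

0.5775


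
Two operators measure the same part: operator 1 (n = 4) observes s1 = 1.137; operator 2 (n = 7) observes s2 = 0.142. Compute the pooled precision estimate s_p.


s_p = sqrt(((n1-1)*s1^2 + (n2-1)*s2^2) / (n1+n2-2))
numerator = (4-1)*1.137^2 + (7-1)*0.142^2 = 3.878307 + 0.120984 = 3.999291
denominator = 4 + 7 - 2 = 9
s_p^2 = 3.999291 / 9 = 0.44436567
s_p = sqrt(0.44436567) = 0.6666

0.6666


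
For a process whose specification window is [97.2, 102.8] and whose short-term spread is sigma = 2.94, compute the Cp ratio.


Cp = (USL - LSL) / (6 * sigma)
= (102.8 - 97.2) / (6 * 2.94)
= 5.6000 / 17.6400
= 0.3175

0.3175


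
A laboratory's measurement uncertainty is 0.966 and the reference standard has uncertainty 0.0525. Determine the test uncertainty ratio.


TUR = u_lab / u_ref
= 0.966 / 0.0525
= 18.4000

18.4000


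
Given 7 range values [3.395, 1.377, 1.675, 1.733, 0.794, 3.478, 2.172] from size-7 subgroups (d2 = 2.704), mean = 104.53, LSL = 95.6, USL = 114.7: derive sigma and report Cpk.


R_bar = (3.395 + 1.377 + 1.675 + 1.733 + 0.794 + 3.478 + 2.172) / 7 = 2.0891429
sigma = R_bar / d2 = 2.0891429 / 2.704 = 0.77261202
Cp = (USL - LSL)/(6*sigma) = (114.7 - 95.6)/(6*0.77261202) = 4.1202
Cpu = (114.7 - 104.53)/(3*0.77261202) = 4.3877
Cpl = (104.53 - 95.6)/(3*0.77261202) = 3.8527
Cpk = min(Cpu, Cpl) = 3.8527

3.8527


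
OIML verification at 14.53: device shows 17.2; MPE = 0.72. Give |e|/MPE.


e = indication - reference = 17.2 - 14.53 = 2.6700
|e| = 2.6700
ratio = |e| / MPE = 2.6700 / 0.72
ratio = 3.7083

3.7083


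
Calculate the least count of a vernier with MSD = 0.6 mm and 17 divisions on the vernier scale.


LC = MSD / n_div
= 0.6 / 17
= 0.0353

0.0353


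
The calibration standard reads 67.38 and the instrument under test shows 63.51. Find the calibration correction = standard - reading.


Correction = standard - reading
= 67.38 - 63.51
= 3.8700

3.8700


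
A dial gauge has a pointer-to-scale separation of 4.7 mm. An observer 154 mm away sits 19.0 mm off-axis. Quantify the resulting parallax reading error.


error = h * offset / d
= 4.7 * 19.0 / 154
= 0.5799

0.5799


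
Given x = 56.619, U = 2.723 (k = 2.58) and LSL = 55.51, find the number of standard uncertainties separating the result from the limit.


u = U / k = 2.723 / 2.58 = 1.0554264
margin = |LSL - x| = |55.51 - 56.619| = 1.109
z = margin / u = 1.109 / 1.0554264
z = 1.0508

1.0508


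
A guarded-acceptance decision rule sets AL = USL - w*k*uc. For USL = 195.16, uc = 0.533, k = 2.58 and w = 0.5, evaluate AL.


U = k * uc = 2.58 * 0.533 = 1.37514
guard band g = w * U = 0.5 * 1.37514 = 0.68757
AL = USL - g = 195.16 - 0.68757
AL = 194.4724

194.4724


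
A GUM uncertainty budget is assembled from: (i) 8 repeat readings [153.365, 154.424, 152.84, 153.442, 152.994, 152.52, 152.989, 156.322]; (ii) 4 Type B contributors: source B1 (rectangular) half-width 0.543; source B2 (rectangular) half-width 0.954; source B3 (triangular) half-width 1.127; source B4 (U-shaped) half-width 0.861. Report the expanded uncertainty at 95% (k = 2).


mean = (153.365 + 154.424 + 152.84 + 153.442 + 152.994 + 152.52 + 152.989 + 156.322) / 8 = 153.612
s = sqrt(sum((x - mean)^2)/(n-1)) = 1.2335694
u_A = s / sqrt(n) = 1.2335694 / sqrt(8) = 0.43613264
u_B1 = 0.543 / sqrt(3) = 0.3135012
u_B2 = 0.954 / sqrt(3) = 0.55079216
u_B3 = 1.127 / sqrt(6) = 0.46009582
u_B4 = 0.861 / sqrt(2) = 0.60881894
uc = sqrt(0.43613264^2 + 0.3135012^2 + 0.55079216^2 + 0.46009582^2 + 0.60881894^2) = 1.0836122
U = k * uc = 2 * 1.0836122
U = 2.1672

2.1672


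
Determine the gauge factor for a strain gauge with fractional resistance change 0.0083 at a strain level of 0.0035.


GF = (dR/R) / epsilon
= 0.0083 / 0.0035
= 2.3714

2.3714


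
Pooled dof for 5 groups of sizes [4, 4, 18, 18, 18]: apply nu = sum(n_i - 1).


nu = sum_i (n_i - 1)
nu = ((4 - 1) + (4 - 1) + (18 - 1) + (18 - 1) + (18 - 1))
nu = 3 + 3 + 17 + 17 + 17
nu = 57

57


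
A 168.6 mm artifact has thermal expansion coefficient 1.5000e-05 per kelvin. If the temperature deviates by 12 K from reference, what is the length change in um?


dL = L * alpha * dT
= 168.6 * 1.5000e-05 * 12
= 0.0303480 mm
dL_um = 0.0303480 * 1000 = 30.3480 um

30.3480


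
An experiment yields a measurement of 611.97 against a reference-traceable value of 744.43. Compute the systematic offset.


Systematic error = measured - true
= 611.97 - 744.43
= -132.4600

-132.4600


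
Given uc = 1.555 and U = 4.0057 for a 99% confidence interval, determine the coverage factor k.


k = U / uc
k = 4.0057 / 1.555
k = 2.576

2.576


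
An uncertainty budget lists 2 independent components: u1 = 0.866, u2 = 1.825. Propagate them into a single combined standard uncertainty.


uc = sqrt(0.866^2 + 1.825^2)
uc = sqrt(4.080581)
uc = 2.0200

2.0200


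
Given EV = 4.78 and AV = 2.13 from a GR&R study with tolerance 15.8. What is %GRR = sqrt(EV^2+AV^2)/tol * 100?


GRR = sqrt(EV^2 + AV^2) = sqrt(4.78^2 + 2.13^2) = 5.2330966
%GRR = GRR / tol * 100 = 5.2330966 / 15.8 * 100
%GRR = 33.1209

33.1209


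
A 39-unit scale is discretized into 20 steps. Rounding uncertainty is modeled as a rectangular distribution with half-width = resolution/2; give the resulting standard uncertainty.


resolution = range / divisions
resolution = 39 / 20 = 1.95
u_res = resolution / (2*sqrt(3))
u_res = 1.95 / 3.4641016
u_res = 0.5629

0.5629


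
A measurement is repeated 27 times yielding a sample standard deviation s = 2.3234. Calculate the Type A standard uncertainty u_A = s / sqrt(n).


u_A = s / sqrt(n)
u_A = 2.3234 / sqrt(27)
u_A = 2.3234 / 5.1961524
u_A = 0.4471

0.4471


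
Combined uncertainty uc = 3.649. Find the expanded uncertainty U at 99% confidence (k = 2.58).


U = k * uc
U = 2.58 * 3.649
U = 9.4144

9.4144


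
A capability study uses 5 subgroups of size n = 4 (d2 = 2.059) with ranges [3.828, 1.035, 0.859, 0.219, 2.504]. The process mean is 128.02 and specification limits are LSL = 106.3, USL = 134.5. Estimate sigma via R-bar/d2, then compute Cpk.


R_bar = (3.828 + 1.035 + 0.859 + 0.219 + 2.504) / 5 = 1.689
sigma = R_bar / d2 = 1.689 / 2.059 = 0.82030112
Cp = (USL - LSL)/(6*sigma) = (134.5 - 106.3)/(6*0.82030112) = 5.7296
Cpu = (134.5 - 128.02)/(3*0.82030112) = 2.6332
Cpl = (128.02 - 106.3)/(3*0.82030112) = 8.8260
Cpk = min(Cpu, Cpl) = 2.6332

2.6332


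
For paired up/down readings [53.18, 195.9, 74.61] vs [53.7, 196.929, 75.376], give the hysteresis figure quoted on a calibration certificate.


|53.18 - 53.7| = 0.5200
|195.9 - 196.929| = 1.0290
|74.61 - 75.376| = 0.7660
hysteresis = max(diffs) = 1.0290

1.0290


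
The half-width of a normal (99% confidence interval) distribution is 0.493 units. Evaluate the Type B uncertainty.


u_B = half_width / 2.576
u_B = 0.493 / 2.576
u_B = 0.1914

0.1914


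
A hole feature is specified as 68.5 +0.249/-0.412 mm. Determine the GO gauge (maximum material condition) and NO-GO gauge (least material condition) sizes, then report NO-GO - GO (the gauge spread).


GO = nominal - lower_tol (smallest hole = maximum material condition)
GO = 68.5 - 0.412 = 68.088
NO-GO = nominal + upper_tol (largest hole = least material condition)
NO-GO = 68.5 + 0.249 = 68.749
spread = NO-GO - GO = 68.749 - 68.088 = 0.6610

0.6610


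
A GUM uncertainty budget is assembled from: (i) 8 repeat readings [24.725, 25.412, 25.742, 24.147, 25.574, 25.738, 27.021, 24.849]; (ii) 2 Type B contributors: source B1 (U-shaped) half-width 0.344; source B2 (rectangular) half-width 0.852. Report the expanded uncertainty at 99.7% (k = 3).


mean = (24.725 + 25.412 + 25.742 + 24.147 + 25.574 + 25.738 + 27.021 + 24.849) / 8 = 25.401
s = sqrt(sum((x - mean)^2)/(n-1)) = 0.86342309
u_A = s / sqrt(n) = 0.86342309 / sqrt(8) = 0.30526616
u_B1 = 0.344 / sqrt(2) = 0.24324473
u_B2 = 0.852 / sqrt(3) = 0.49190243
uc = sqrt(0.30526616^2 + 0.24324473^2 + 0.49190243^2) = 0.62795177
U = k * uc = 3 * 0.62795177
U = 1.8839

1.8839


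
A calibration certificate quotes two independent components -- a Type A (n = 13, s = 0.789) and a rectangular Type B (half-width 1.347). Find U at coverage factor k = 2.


u_A = s / sqrt(n) = 0.789 / sqrt(13) = 0.21882923
u_B = half_width / sqrt(3) = 1.347 / sqrt(3) = 0.77769081
uc = sqrt(u_A^2 + u_B^2) = sqrt(0.21882923^2 + 0.77769081^2) = 0.80789184
U = k * uc = 2 * 0.80789184
U = 1.6158

1.6158


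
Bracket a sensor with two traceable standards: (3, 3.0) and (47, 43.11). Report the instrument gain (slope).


slope = (y2 - y1) / (x2 - x1)
= (43.11 - 3.0) / (47 - 3)
= 40.1100 / 44
= 0.9116

0.9116


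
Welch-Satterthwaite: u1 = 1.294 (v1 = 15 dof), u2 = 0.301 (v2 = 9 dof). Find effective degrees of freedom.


uc = sqrt(u1^2 + u2^2) = sqrt(1.294^2 + 0.301^2) = 1.328547
v_eff = uc^4 / (u1^4/v1 + u2^4/v2)
= 1.328547^4 / (1.294^4/15 + 0.301^4/9)
= 3.1153561 / 0.18782779
v_eff = 16.5862

16.5862


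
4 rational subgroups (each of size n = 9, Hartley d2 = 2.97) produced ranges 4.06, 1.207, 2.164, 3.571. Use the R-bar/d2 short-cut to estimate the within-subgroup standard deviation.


R_bar = (4.06 + 1.207 + 2.164 + 3.571) / 4
R_bar = 11.002 / 4 = 2.7505
sigma_hat = R_bar / d2 = 2.7505 / 2.97 = 0.9261

0.9261


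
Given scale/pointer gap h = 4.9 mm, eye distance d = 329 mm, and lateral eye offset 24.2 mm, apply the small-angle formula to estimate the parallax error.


error = h * offset / d
= 4.9 * 24.2 / 329
= 0.3604

0.3604


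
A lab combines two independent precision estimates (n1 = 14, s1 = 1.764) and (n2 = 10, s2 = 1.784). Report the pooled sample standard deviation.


s_p = sqrt(((n1-1)*s1^2 + (n2-1)*s2^2) / (n1+n2-2))
numerator = (14-1)*1.764^2 + (10-1)*1.784^2 = 40.452048 + 28.643904 = 69.095952
denominator = 14 + 10 - 2 = 22
s_p^2 = 69.095952 / 22 = 3.1407251
s_p = sqrt(3.1407251) = 1.7722

1.7722


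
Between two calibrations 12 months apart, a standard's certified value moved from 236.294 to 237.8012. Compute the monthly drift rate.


rate = (v2 - v1) / months
= (237.8012 - 236.294) / 12
= 1.5072 / 12
= 0.1256

0.1256


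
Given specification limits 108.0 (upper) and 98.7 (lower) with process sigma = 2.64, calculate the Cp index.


Cp = (USL - LSL) / (6 * sigma)
= (108.0 - 98.7) / (6 * 2.64)
= 9.3000 / 15.8400
= 0.5871

0.5871


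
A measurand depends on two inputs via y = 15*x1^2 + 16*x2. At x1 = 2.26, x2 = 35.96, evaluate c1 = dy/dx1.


y = 15*x1^2 + 16*x2
dy/dx1 = 2*15*x1
Evaluate at x1 = 2.26: c1 = 30 * 2.26
c1 = 67.8000

67.8000


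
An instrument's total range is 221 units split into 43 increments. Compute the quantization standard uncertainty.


resolution = range / divisions
resolution = 221 / 43 = 5.1395349
u_res = resolution / (2*sqrt(3))
u_res = 5.1395349 / 3.4641016
u_res = 1.4837

1.4837


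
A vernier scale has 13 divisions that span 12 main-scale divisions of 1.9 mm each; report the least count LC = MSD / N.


LC = MSD / n_div
= 1.9 / 13
= 0.1462

0.1462


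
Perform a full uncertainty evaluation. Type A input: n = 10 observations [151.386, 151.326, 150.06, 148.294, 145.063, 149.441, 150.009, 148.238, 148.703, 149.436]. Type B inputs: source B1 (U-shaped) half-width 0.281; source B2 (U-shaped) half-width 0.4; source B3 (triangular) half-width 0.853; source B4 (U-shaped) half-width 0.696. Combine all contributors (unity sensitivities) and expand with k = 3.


mean = (151.386 + 151.326 + 150.06 + 148.294 + 145.063 + 149.441 + 150.009 + 148.238 + 148.703 + 149.436) / 10 = 149.1956
s = sqrt(sum((x - mean)^2)/(n-1)) = 1.823129
u_A = s / sqrt(n) = 1.823129 / sqrt(10) = 0.57652401
u_B1 = 0.281 / sqrt(2) = 0.19869701
u_B2 = 0.4 / sqrt(2) = 0.28284271
u_B3 = 0.853 / sqrt(6) = 0.34823579
u_B4 = 0.696 / sqrt(2) = 0.49214632
uc = sqrt(0.57652401^2 + 0.19869701^2 + 0.28284271^2 + 0.34823579^2 + 0.49214632^2) = 0.90295991
U = k * uc = 3 * 0.90295991
U = 2.7089

2.7089


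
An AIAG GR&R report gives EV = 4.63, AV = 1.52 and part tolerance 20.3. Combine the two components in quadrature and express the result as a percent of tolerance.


GRR = sqrt(EV^2 + AV^2) = sqrt(4.63^2 + 1.52^2) = 4.8731202
%GRR = GRR / tol * 100 = 4.8731202 / 20.3 * 100
%GRR = 24.0055

24.0055


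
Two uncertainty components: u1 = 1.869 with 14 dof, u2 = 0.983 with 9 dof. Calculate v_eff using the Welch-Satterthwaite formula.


uc = sqrt(u1^2 + u2^2) = sqrt(1.869^2 + 0.983^2) = 2.111741
v_eff = uc^4 / (u1^4/v1 + u2^4/v2)
= 2.111741^4 / (1.869^4/14 + 0.983^4/9)
= 19.886695 / 0.97532989
v_eff = 20.3897

20.3897


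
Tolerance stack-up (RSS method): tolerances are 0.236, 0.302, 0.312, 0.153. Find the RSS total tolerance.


RSS = sqrt(0.236^2 + 0.302^2 + 0.312^2 + 0.153^2)
= sqrt(0.267653)
= 0.5174

0.5174


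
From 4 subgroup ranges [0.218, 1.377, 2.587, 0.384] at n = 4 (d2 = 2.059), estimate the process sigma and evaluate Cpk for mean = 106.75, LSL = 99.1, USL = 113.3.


R_bar = (0.218 + 1.377 + 2.587 + 0.384) / 4 = 1.1415
sigma = R_bar / d2 = 1.1415 / 2.059 = 0.55439534
Cp = (USL - LSL)/(6*sigma) = (113.3 - 99.1)/(6*0.55439534) = 4.2689
Cpu = (113.3 - 106.75)/(3*0.55439534) = 3.9382
Cpl = (106.75 - 99.1)/(3*0.55439534) = 4.5996
Cpk = min(Cpu, Cpl) = 3.9382

3.9382


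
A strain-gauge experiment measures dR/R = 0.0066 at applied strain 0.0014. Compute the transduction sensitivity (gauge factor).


GF = (dR/R) / epsilon
= 0.0066 / 0.0014
= 4.7143

4.7143


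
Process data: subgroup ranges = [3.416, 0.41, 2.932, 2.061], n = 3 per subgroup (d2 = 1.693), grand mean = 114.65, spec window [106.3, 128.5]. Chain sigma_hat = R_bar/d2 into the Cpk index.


R_bar = (3.416 + 0.41 + 2.932 + 2.061) / 4 = 2.20475
sigma = R_bar / d2 = 2.20475 / 1.693 = 1.3022741
Cp = (USL - LSL)/(6*sigma) = (128.5 - 106.3)/(6*1.3022741) = 2.8412
Cpu = (128.5 - 114.65)/(3*1.3022741) = 3.5451
Cpl = (114.65 - 106.3)/(3*1.3022741) = 2.1373
Cpk = min(Cpu, Cpl) = 2.1373

2.1373


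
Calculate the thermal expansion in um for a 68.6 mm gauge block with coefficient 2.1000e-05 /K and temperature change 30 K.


dL = L * alpha * dT
= 68.6 * 2.1000e-05 * 30
= 0.0432180 mm
dL_um = 0.0432180 * 1000 = 43.2180 um

43.2180


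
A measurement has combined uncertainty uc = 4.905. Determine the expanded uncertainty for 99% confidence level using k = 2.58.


U = k * uc
U = 2.58 * 4.905
U = 12.6549

12.6549


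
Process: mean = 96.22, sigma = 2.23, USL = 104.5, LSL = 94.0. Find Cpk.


Cpu = (USL - mean) / (3*sigma) = (104.5 - 96.22) / (3*2.23) = 1.2377
Cpl = (mean - LSL) / (3*sigma) = (96.22 - 94.0) / (3*2.23) = 0.3318
Cpk = min(Cpu, Cpl) = 0.3318

0.3318


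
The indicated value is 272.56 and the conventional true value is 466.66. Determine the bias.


Systematic error = measured - true
= 272.56 - 466.66
= -194.1000

-194.1000


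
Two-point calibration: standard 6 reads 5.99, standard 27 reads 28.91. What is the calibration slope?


slope = (y2 - y1) / (x2 - x1)
= (28.91 - 5.99) / (27 - 6)
= 22.9200 / 21
= 1.0914

1.0914


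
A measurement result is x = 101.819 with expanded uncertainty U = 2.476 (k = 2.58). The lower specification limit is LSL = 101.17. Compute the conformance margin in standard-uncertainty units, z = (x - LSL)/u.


u = U / k = 2.476 / 2.58 = 0.95968992
margin = |LSL - x| = |101.17 - 101.819| = 0.649
z = margin / u = 0.649 / 0.95968992
z = 0.6763

0.6763


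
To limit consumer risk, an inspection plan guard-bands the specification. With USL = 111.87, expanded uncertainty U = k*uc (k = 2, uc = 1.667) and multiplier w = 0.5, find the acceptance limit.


U = k * uc = 2 * 1.667 = 3.334
guard band g = w * U = 0.5 * 3.334 = 1.667
AL = USL - g = 111.87 - 1.667
AL = 110.2030

110.2030


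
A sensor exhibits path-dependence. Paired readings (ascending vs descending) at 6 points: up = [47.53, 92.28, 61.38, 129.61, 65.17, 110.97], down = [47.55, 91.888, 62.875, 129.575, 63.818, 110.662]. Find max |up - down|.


|47.53 - 47.55| = 0.0200
|92.28 - 91.888| = 0.3920
|61.38 - 62.875| = 1.4950
|129.61 - 129.575| = 0.0350
|65.17 - 63.818| = 1.3520
|110.97 - 110.662| = 0.3080
hysteresis = max(diffs) = 1.4950

1.4950


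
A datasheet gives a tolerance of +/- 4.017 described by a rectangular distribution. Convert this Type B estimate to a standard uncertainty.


u_B = half_width / sqrt(3)
u_B = 4.017 / 1.7320508
u_B = 2.3192

2.3192


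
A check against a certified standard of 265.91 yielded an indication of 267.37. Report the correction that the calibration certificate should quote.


Correction = standard - reading
= 265.91 - 267.37
= -1.4600

-1.4600


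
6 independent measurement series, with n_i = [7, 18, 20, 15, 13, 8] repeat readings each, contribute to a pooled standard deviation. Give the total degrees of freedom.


nu = sum_i (n_i - 1)
nu = ((7 - 1) + (18 - 1) + (20 - 1) + (15 - 1) + (13 - 1) + (8 - 1))
nu = 6 + 17 + 19 + 14 + 12 + 7
nu = 75

75


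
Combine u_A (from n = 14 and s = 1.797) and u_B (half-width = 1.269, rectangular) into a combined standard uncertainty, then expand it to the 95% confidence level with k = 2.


u_A = s / sqrt(n) = 1.797 / sqrt(14) = 0.48026845
u_B = half_width / sqrt(3) = 1.269 / sqrt(3) = 0.73265749
uc = sqrt(u_A^2 + u_B^2) = sqrt(0.48026845^2 + 0.73265749^2) = 0.87603926
U = k * uc = 2 * 0.87603926
U = 1.7521

1.7521


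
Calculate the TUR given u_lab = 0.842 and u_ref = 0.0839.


TUR = u_lab / u_ref
= 0.842 / 0.0839
= 10.0358

10.0358


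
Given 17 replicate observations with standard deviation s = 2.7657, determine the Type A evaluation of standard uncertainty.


u_A = s / sqrt(n)
u_A = 2.7657 / sqrt(17)
u_A = 2.7657 / 4.1231056
u_A = 0.6708

0.6708


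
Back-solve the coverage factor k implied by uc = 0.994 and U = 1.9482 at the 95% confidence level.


k = U / uc
k = 1.9482 / 0.994
k = 1.96

1.96


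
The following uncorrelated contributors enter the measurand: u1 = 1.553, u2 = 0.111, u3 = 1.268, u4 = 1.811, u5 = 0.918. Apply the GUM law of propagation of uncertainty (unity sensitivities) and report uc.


uc = sqrt(1.553^2 + 0.111^2 + 1.268^2 + 1.811^2 + 0.918^2)
uc = sqrt(8.154399)
uc = 2.8556

2.8556


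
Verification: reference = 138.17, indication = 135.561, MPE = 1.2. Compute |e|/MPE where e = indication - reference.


e = indication - reference = 135.561 - 138.17 = -2.6090
|e| = 2.6090
ratio = |e| / MPE = 2.6090 / 1.2
ratio = 2.1742

2.1742


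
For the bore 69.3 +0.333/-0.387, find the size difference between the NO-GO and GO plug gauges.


GO = nominal - lower_tol (smallest hole = maximum material condition)
GO = 69.3 - 0.387 = 68.913
NO-GO = nominal + upper_tol (largest hole = least material condition)
NO-GO = 69.3 + 0.333 = 69.633
spread = NO-GO - GO = 69.633 - 68.913 = 0.7200

0.7200


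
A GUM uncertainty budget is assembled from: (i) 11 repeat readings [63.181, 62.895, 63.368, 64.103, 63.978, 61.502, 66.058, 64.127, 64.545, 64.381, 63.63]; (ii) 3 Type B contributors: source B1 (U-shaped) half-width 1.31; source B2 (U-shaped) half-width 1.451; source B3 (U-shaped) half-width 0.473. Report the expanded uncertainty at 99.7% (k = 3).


mean = (63.181 + 62.895 + 63.368 + 64.103 + 63.978 + 61.502 + 66.058 + 64.127 + 64.545 + 64.381 + 63.63) / 11 = 63.79709091
s = sqrt(sum((x - mean)^2)/(n-1)) = 1.1366615
u_A = s / sqrt(n) = 1.1366615 / sqrt(11) = 0.34271634
u_B1 = 1.31 / sqrt(2) = 0.92630988
u_B2 = 1.451 / sqrt(2) = 1.0260119
u_B3 = 0.473 / sqrt(2) = 0.33446151
uc = sqrt(0.34271634^2 + 0.92630988^2 + 1.0260119^2 + 0.33446151^2) = 1.4628976
U = k * uc = 3 * 1.4628976
U = 4.3887

4.3887


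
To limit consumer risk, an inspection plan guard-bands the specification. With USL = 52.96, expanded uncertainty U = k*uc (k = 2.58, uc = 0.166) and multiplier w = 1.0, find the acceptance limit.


U = k * uc = 2.58 * 0.166 = 0.42828
guard band g = w * U = 1.0 * 0.42828 = 0.42828
AL = USL - g = 52.96 - 0.42828
AL = 52.5317

52.5317


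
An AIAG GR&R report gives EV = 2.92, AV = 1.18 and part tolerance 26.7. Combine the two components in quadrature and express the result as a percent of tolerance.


GRR = sqrt(EV^2 + AV^2) = sqrt(2.92^2 + 1.18^2) = 3.1494126
%GRR = GRR / tol * 100 = 3.1494126 / 26.7 * 100
%GRR = 11.7956

11.7956


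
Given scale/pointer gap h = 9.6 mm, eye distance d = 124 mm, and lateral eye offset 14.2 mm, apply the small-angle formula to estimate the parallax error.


error = h * offset / d
= 9.6 * 14.2 / 124
= 1.0994

1.0994


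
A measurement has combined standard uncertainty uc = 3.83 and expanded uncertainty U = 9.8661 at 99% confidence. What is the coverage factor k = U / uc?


k = U / uc
k = 9.8661 / 3.83
k = 2.576

2.576


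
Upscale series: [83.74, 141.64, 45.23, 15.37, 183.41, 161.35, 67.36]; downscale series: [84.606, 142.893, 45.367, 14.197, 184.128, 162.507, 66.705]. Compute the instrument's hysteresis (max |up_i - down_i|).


|83.74 - 84.606| = 0.8660
|141.64 - 142.893| = 1.2530
|45.23 - 45.367| = 0.1370
|15.37 - 14.197| = 1.1730
|183.41 - 184.128| = 0.7180
|161.35 - 162.507| = 1.1570
|67.36 - 66.705| = 0.6550
hysteresis = max(diffs) = 1.2530

1.2530


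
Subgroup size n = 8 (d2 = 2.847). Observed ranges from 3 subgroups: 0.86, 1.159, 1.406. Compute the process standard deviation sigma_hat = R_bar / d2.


R_bar = (0.86 + 1.159 + 1.406) / 3
R_bar = 3.425 / 3 = 1.1416667
sigma_hat = R_bar / d2 = 1.1416667 / 2.847 = 0.4010

0.4010


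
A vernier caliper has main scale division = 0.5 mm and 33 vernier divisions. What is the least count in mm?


LC = MSD / n_div
= 0.5 / 33
= 0.0152

0.0152


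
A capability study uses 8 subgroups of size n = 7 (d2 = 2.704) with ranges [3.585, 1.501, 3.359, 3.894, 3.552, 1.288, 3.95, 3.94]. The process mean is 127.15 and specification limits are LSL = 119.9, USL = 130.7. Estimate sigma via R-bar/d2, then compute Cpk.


R_bar = (3.585 + 1.501 + 3.359 + 3.894 + 3.552 + 1.288 + 3.95 + 3.94) / 8 = 3.133625
sigma = R_bar / d2 = 3.133625 / 2.704 = 1.158885
Cp = (USL - LSL)/(6*sigma) = (130.7 - 119.9)/(6*1.158885) = 1.5532
Cpu = (130.7 - 127.15)/(3*1.158885) = 1.0211
Cpl = (127.15 - 119.9)/(3*1.158885) = 2.0853
Cpk = min(Cpu, Cpl) = 1.0211

1.0211


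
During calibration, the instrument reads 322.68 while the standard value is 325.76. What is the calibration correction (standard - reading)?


Correction = standard - reading
= 325.76 - 322.68
= 3.0800

3.0800


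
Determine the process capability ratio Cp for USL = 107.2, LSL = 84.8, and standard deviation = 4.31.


Cp = (USL - LSL) / (6 * sigma)
= (107.2 - 84.8) / (6 * 4.31)
= 22.4000 / 25.8600
= 0.8662

0.8662


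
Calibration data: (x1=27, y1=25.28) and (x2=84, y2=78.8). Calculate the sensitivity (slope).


slope = (y2 - y1) / (x2 - x1)
= (78.8 - 25.28) / (84 - 27)
= 53.5200 / 57
= 0.9389

0.9389


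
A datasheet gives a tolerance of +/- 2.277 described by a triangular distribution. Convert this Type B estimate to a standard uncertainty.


u_B = half_width / sqrt(6)
u_B = 2.277 / 2.4494897
u_B = 0.9296

0.9296


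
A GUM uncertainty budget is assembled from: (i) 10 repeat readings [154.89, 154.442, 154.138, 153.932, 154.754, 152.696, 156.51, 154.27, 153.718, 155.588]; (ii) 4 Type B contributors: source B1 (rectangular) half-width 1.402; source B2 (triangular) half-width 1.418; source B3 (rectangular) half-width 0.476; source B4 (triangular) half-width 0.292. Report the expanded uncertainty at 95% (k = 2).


mean = (154.89 + 154.442 + 154.138 + 153.932 + 154.754 + 152.696 + 156.51 + 154.27 + 153.718 + 155.588) / 10 = 154.4938
s = sqrt(sum((x - mean)^2)/(n-1)) = 1.0443471
u_A = s / sqrt(n) = 1.0443471 / sqrt(10) = 0.33025155
u_B1 = 1.402 / sqrt(3) = 0.80944508
u_B2 = 1.418 / sqrt(6) = 0.57889608
u_B3 = 0.476 / sqrt(3) = 0.27481873
u_B4 = 0.292 / sqrt(6) = 0.1192085
uc = sqrt(0.33025155^2 + 0.80944508^2 + 0.57889608^2 + 0.27481873^2 + 0.1192085^2) = 1.0904697
U = k * uc = 2 * 1.0904697
U = 2.1809

2.1809


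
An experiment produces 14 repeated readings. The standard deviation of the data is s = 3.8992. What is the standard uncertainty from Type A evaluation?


u_A = s / sqrt(n)
u_A = 3.8992 / sqrt(14)
u_A = 3.8992 / 3.7416574
u_A = 1.0421

1.0421


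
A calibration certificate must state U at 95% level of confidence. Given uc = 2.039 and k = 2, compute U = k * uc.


U = k * uc
U = 2 * 2.039
U = 4.0780

4.0780


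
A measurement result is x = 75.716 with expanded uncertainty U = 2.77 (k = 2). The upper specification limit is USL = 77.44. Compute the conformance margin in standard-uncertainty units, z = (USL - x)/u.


u = U / k = 2.77 / 2 = 1.385
margin = |USL - x| = |77.44 - 75.716| = 1.724
z = margin / u = 1.724 / 1.385
z = 1.2448

1.2448


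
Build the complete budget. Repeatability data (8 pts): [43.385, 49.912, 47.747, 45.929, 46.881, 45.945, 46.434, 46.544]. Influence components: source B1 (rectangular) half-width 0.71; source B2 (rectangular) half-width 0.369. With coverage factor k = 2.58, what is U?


mean = (43.385 + 49.912 + 47.747 + 45.929 + 46.881 + 45.945 + 46.434 + 46.544) / 8 = 46.597125
s = sqrt(sum((x - mean)^2)/(n-1)) = 1.8365352
u_A = s / sqrt(n) = 1.8365352 / sqrt(8) = 0.64931325
u_B1 = 0.71 / sqrt(3) = 0.40991869
u_B2 = 0.369 / sqrt(3) = 0.21304225
uc = sqrt(0.64931325^2 + 0.40991869^2 + 0.21304225^2) = 0.79688646
U = k * uc = 2.58 * 0.79688646
U = 2.0560

2.0560


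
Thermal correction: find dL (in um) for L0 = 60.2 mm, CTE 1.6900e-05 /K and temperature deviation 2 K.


dL = L * alpha * dT
= 60.2 * 1.6900e-05 * 2
= 0.0020348 mm
dL_um = 0.0020348 * 1000 = 2.0348 um

2.0348


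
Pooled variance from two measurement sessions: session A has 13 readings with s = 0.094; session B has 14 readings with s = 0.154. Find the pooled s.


s_p = sqrt(((n1-1)*s1^2 + (n2-1)*s2^2) / (n1+n2-2))
numerator = (13-1)*0.094^2 + (14-1)*0.154^2 = 0.106032 + 0.308308 = 0.41434
denominator = 13 + 14 - 2 = 25
s_p^2 = 0.41434 / 25 = 0.0165736
s_p = sqrt(0.0165736) = 0.1287

0.1287


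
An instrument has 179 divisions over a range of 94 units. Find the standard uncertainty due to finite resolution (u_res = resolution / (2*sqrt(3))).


resolution = range / divisions
resolution = 94 / 179 = 0.52513966
u_res = resolution / (2*sqrt(3))
u_res = 0.52513966 / 3.4641016
u_res = 0.1516

0.1516


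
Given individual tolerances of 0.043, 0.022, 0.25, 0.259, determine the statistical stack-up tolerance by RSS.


RSS = sqrt(0.043^2 + 0.022^2 + 0.25^2 + 0.259^2)
= sqrt(0.131914)
= 0.3632

0.3632


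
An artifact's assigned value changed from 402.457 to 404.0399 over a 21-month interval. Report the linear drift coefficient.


rate = (v2 - v1) / months
= (404.0399 - 402.457) / 21
= 1.5829 / 21
= 0.0754

0.0754


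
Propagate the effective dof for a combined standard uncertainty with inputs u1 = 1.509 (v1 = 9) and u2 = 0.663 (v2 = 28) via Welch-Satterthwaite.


uc = sqrt(u1^2 + u2^2) = sqrt(1.509^2 + 0.663^2) = 1.6482263
v_eff = uc^4 / (u1^4/v1 + u2^4/v2)
= 1.6482263^4 / (1.509^4/9 + 0.663^4/28)
= 7.3801869 / 0.58302273
v_eff = 12.6585

12.6585


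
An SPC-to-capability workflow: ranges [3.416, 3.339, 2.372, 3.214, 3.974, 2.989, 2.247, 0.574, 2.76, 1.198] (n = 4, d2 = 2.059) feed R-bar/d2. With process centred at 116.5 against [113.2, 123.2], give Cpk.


R_bar = (3.416 + 3.339 + 2.372 + 3.214 + 3.974 + 2.989 + 2.247 + 0.574 + 2.76 + 1.198) / 10 = 2.6083
sigma = R_bar / d2 = 2.6083 / 2.059 = 1.26678
Cp = (USL - LSL)/(6*sigma) = (123.2 - 113.2)/(6*1.26678) = 1.3157
Cpu = (123.2 - 116.5)/(3*1.26678) = 1.7630
Cpl = (116.5 - 113.2)/(3*1.26678) = 0.8683
Cpk = min(Cpu, Cpl) = 0.8683

0.8683


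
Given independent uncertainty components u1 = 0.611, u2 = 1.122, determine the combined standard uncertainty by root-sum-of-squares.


uc = sqrt(0.611^2 + 1.122^2)
uc = sqrt(1.632205)
uc = 1.2776

1.2776


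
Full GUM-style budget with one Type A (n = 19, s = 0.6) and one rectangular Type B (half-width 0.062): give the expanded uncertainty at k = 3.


u_A = s / sqrt(n) = 0.6 / sqrt(19) = 0.13764944
u_B = half_width / sqrt(3) = 0.062 / sqrt(3) = 0.035795717
uc = sqrt(u_A^2 + u_B^2) = sqrt(0.13764944^2 + 0.035795717^2) = 0.14222764
U = k * uc = 3 * 0.14222764
U = 0.4267

0.4267


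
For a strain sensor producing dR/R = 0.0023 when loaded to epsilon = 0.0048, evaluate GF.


GF = (dR/R) / epsilon
= 0.0023 / 0.0048
= 0.4792

0.4792


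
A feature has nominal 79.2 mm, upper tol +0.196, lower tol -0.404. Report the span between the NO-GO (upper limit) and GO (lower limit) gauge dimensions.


GO = nominal - lower_tol (smallest hole = maximum material condition)
GO = 79.2 - 0.404 = 78.796
NO-GO = nominal + upper_tol (largest hole = least material condition)
NO-GO = 79.2 + 0.196 = 79.396
spread = NO-GO - GO = 79.396 - 78.796 = 0.6000

0.6000


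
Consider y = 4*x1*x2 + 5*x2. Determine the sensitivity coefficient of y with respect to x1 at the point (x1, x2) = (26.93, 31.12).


y = 4*x1*x2 + 5*x2
dy/dx1 = 4*x2
Evaluate at x2 = 31.12: c1 = 4 * 31.12
c1 = 124.4800

124.4800


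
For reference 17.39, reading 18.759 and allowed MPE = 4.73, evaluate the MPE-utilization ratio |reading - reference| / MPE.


e = indication - reference = 18.759 - 17.39 = 1.3690
|e| = 1.3690
ratio = |e| / MPE = 1.3690 / 4.73
ratio = 0.2894

0.2894


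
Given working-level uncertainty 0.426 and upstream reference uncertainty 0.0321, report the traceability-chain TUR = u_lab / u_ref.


TUR = u_lab / u_ref
= 0.426 / 0.0321
= 13.2710

13.2710


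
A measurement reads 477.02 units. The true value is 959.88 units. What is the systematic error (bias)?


Systematic error = measured - true
= 477.02 - 959.88
= -482.8600

-482.8600


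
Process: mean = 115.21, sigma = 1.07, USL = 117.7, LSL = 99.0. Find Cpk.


Cpu = (USL - mean) / (3*sigma) = (117.7 - 115.21) / (3*1.07) = 0.7757
Cpl = (mean - LSL) / (3*sigma) = (115.21 - 99.0) / (3*1.07) = 5.0498
Cpk = min(Cpu, Cpl) = 0.7757

0.7757


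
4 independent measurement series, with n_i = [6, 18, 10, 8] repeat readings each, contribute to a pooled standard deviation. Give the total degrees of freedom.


nu = sum_i (n_i - 1)
nu = ((6 - 1) + (18 - 1) + (10 - 1) + (8 - 1))
nu = 5 + 17 + 9 + 7
nu = 38

38


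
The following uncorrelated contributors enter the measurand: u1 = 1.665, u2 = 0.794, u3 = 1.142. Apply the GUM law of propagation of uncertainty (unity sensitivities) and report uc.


uc = sqrt(1.665^2 + 0.794^2 + 1.142^2)
uc = sqrt(4.706825)
uc = 2.1695

2.1695


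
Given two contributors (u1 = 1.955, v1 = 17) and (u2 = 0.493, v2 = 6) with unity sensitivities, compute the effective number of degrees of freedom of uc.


uc = sqrt(u1^2 + u2^2) = sqrt(1.955^2 + 0.493^2) = 2.0162029
v_eff = uc^4 / (u1^4/v1 + u2^4/v2)
= 2.0162029^4 / (1.955^4/17 + 0.493^4/6)
= 16.524828 / 0.86913224
v_eff = 19.0130

19.0130


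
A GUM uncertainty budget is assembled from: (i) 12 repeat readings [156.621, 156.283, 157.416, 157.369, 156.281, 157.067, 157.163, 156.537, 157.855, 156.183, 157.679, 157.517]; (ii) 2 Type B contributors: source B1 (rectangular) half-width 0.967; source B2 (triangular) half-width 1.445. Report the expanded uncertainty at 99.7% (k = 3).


mean = (156.621 + 156.283 + 157.416 + 157.369 + 156.281 + 157.067 + 157.163 + 156.537 + 157.855 + 156.183 + 157.679 + 157.517) / 12 = 156.9975833
s = sqrt(sum((x - mean)^2)/(n-1)) = 0.59207715
u_A = s / sqrt(n) = 0.59207715 / sqrt(12) = 0.17091795
u_B1 = 0.967 / sqrt(3) = 0.55829771
u_B2 = 1.445 / sqrt(6) = 0.58991878
uc = sqrt(0.17091795^2 + 0.55829771^2 + 0.58991878^2) = 0.8300081
U = k * uc = 3 * 0.8300081
U = 2.4900

2.4900


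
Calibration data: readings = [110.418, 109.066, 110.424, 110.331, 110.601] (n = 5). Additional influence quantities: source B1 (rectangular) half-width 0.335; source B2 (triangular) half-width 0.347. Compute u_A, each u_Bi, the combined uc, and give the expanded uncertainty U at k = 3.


mean = (110.418 + 109.066 + 110.424 + 110.331 + 110.601) / 5 = 110.168
s = sqrt(sum((x - mean)^2)/(n-1)) = 0.62379845
u_A = s / sqrt(n) = 0.62379845 / sqrt(5) = 0.27897115
u_B1 = 0.335 / sqrt(3) = 0.19341234
u_B2 = 0.347 / sqrt(6) = 0.14166216
uc = sqrt(0.27897115^2 + 0.19341234^2 + 0.14166216^2) = 0.36783339
U = k * uc = 3 * 0.36783339
U = 1.1035

1.1035


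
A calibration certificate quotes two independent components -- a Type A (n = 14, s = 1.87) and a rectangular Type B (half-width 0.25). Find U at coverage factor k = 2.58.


u_A = s / sqrt(n) = 1.87 / sqrt(14) = 0.49977852
u_B = half_width / sqrt(3) = 0.25 / sqrt(3) = 0.14433757
uc = sqrt(u_A^2 + u_B^2) = sqrt(0.49977852^2 + 0.14433757^2) = 0.52020371
U = k * uc = 2.58 * 0.52020371
U = 1.3421

1.3421


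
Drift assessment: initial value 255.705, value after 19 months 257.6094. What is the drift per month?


rate = (v2 - v1) / months
= (257.6094 - 255.705) / 19
= 1.9044 / 19
= 0.1002

0.1002


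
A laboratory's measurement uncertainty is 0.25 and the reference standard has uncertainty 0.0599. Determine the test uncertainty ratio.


TUR = u_lab / u_ref
= 0.25 / 0.0599
= 4.1736

4.1736


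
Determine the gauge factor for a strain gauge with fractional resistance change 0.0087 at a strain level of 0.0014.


GF = (dR/R) / epsilon
= 0.0087 / 0.0014
= 6.2143

6.2143


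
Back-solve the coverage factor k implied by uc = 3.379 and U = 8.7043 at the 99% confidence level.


k = U / uc
k = 8.7043 / 3.379
k = 2.576

2.576


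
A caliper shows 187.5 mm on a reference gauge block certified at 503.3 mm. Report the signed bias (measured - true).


Systematic error = measured - true
= 187.5 - 503.3
= -315.8000

-315.8000


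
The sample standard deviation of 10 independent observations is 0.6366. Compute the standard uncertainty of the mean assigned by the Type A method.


u_A = s / sqrt(n)
u_A = 0.6366 / sqrt(10)
u_A = 0.6366 / 3.1622777
u_A = 0.2013

0.2013


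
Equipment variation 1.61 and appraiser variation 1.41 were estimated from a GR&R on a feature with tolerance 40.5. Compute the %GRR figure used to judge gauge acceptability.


GRR = sqrt(EV^2 + AV^2) = sqrt(1.61^2 + 1.41^2) = 2.1401402
%GRR = GRR / tol * 100 = 2.1401402 / 40.5 * 100
%GRR = 5.2843

5.2843


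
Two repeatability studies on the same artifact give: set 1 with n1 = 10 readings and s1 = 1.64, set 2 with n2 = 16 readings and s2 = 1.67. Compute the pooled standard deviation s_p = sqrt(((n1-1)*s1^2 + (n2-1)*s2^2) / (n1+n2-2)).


s_p = sqrt(((n1-1)*s1^2 + (n2-1)*s2^2) / (n1+n2-2))
numerator = (10-1)*1.64^2 + (16-1)*1.67^2 = 24.2064 + 41.8335 = 66.0399
denominator = 10 + 16 - 2 = 24
s_p^2 = 66.0399 / 24 = 2.7516625
s_p = sqrt(2.7516625) = 1.6588

1.6588


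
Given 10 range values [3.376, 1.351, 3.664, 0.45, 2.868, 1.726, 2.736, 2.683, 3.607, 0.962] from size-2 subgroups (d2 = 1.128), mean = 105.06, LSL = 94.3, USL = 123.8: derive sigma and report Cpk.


R_bar = (3.376 + 1.351 + 3.664 + 0.45 + 2.868 + 1.726 + 2.736 + 2.683 + 3.607 + 0.962) / 10 = 2.3423
sigma = R_bar / d2 = 2.3423 / 1.128 = 2.0765071
Cp = (USL - LSL)/(6*sigma) = (123.8 - 94.3)/(6*2.0765071) = 2.3678
Cpu = (123.8 - 105.06)/(3*2.0765071) = 3.0083
Cpl = (105.06 - 94.3)/(3*2.0765071) = 1.7273
Cpk = min(Cpu, Cpl) = 1.7273

1.7273


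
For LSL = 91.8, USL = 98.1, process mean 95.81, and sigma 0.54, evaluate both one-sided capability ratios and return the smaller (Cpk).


Cpu = (USL - mean) / (3*sigma) = (98.1 - 95.81) / (3*0.54) = 1.4136
Cpl = (mean - LSL) / (3*sigma) = (95.81 - 91.8) / (3*0.54) = 2.4753
Cpk = min(Cpu, Cpl) = 1.4136

1.4136


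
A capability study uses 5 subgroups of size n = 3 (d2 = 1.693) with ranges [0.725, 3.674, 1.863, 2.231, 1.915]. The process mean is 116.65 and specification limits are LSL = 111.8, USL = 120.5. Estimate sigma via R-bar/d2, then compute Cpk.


R_bar = (0.725 + 3.674 + 1.863 + 2.231 + 1.915) / 5 = 2.0816
sigma = R_bar / d2 = 2.0816 / 1.693 = 1.2295334
Cp = (USL - LSL)/(6*sigma) = (120.5 - 111.8)/(6*1.2295334) = 1.1793
Cpu = (120.5 - 116.65)/(3*1.2295334) = 1.0438
Cpl = (116.65 - 111.8)/(3*1.2295334) = 1.3149
Cpk = min(Cpu, Cpl) = 1.0438

1.0438


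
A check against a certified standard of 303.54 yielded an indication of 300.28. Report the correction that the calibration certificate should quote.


Correction = standard - reading
= 303.54 - 300.28
= 3.2600

3.2600


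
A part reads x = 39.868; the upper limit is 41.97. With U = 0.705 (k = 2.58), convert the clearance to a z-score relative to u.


u = U / k = 0.705 / 2.58 = 0.27325581
margin = |USL - x| = |41.97 - 39.868| = 2.102
z = margin / u = 2.102 / 0.27325581
z = 7.6924

7.6924


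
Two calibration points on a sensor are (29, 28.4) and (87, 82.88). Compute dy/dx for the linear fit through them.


slope = (y2 - y1) / (x2 - x1)
= (82.88 - 28.4) / (87 - 29)
= 54.4800 / 58
= 0.9393

0.9393


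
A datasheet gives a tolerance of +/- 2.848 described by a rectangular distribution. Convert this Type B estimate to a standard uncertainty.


u_B = half_width / sqrt(3)
u_B = 2.848 / 1.7320508
u_B = 1.6443

1.6443


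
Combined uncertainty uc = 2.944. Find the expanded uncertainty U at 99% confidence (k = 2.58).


U = k * uc
U = 2.58 * 2.944
U = 7.5955

7.5955


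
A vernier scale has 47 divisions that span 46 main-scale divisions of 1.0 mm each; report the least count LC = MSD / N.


LC = MSD / n_div
= 1.0 / 47
= 0.0213

0.0213


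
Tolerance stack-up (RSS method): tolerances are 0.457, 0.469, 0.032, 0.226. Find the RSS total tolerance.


RSS = sqrt(0.457^2 + 0.469^2 + 0.032^2 + 0.226^2)
= sqrt(0.48091)
= 0.6935

0.6935


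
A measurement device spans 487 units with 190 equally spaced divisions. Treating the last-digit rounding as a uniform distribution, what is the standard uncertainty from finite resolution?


resolution = range / divisions
resolution = 487 / 190 = 2.5631579
u_res = resolution / (2*sqrt(3))
u_res = 2.5631579 / 3.4641016
u_res = 0.7399

0.7399


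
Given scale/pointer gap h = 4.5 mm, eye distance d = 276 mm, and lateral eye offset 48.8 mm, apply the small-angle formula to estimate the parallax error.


error = h * offset / d
= 4.5 * 48.8 / 276
= 0.7957

0.7957
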